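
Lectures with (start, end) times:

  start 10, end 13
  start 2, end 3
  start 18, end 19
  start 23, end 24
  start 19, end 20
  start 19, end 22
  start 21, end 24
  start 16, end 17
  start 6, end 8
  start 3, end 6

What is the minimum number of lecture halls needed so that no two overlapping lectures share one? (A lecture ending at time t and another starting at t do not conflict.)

2

Count concurrent intervals with a sweep; the peak is the room count.
starts: [2, 3, 6, 10, 16, 18, 19, 19, 21, 23]
ends:   [3, 6, 8, 13, 17, 19, 20, 22, 24, 24]
s2→1 e3→0 s3→1 e6→0 s6→1 e8→0 s10→1 e13→0 s16→1 e17→0 s18→1 e19→0 s19→1 s19→2  — peak 2.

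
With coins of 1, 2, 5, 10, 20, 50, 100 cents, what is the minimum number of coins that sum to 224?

Greedy: take as many of the largest coin as possible, then repeat with the remainder.
224 − 2×100→24 − 1×20→4 − 2×2→0
Total coins = 2 + 1 + 2 = 5

5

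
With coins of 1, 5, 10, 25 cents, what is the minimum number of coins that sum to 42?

Use the largest denomination that fits, subtract, and repeat.
42 = 1×25 + 1×10 + 1×5 + 2×1
Total coins = 1 + 1 + 1 + 2 = 5

5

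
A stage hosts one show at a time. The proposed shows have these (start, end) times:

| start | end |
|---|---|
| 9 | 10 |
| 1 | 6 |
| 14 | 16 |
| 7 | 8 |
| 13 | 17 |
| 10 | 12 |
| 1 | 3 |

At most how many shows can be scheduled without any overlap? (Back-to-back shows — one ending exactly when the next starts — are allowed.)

5

Greedy by earliest finish: after sorting by end time, pick each interval compatible with the last pick.
By end time: (1,3), (1,6), (7,8), (9,10), (10,12), (14,16), (13,17).
Pick (1,3); next start ≥ 3 → (7,8); next start ≥ 8 → (9,10); next start ≥ 10 → (10,12); next start ≥ 12 → (14,16).
Selected 5 shows.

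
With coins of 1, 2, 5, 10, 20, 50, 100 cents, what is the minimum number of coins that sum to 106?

Greedy: take as many of the largest coin as possible, then repeat with the remainder.
106 − 1×100→6 − 1×5→1 − 1×1→0
Total coins = 1 + 1 + 1 = 3

3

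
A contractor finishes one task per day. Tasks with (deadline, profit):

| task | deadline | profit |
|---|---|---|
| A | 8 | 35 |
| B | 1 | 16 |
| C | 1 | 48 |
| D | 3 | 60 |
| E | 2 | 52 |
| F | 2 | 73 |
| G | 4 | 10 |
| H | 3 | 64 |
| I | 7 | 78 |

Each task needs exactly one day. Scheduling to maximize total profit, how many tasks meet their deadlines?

By profit: I(d7,78), F(d2,73), H(d3,64), D(d3,60), E(d2,52), C(d1,48), A(d8,35), B(d1,16), G(d4,10)
I→slot 7; F→slot 2; H→slot 3; D→slot 1; E skipped; C skipped; A→slot 8; B skipped; G→slot 4.
6 of 9 scheduled.

6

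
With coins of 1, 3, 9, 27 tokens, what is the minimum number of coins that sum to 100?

6

100 − 3×27→19 − 2×9→1 − 1×1→0
Total coins = 3 + 2 + 1 = 6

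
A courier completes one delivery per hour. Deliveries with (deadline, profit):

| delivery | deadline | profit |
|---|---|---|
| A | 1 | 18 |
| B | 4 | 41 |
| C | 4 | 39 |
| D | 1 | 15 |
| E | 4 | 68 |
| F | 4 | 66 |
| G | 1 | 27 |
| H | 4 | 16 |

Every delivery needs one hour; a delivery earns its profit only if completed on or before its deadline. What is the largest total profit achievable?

214

Profit order: E=68 F=66 B=41 C=39 G=27 A=18 H=16 D=15
Assign: E→slot 4, F→slot 3, B→slot 2, C→slot 1, G skipped, A skipped, H skipped, D skipped.
Slots: [1:C] [2:B] [3:F] [4:E]
Profit = 39 + 41 + 66 + 68 = 214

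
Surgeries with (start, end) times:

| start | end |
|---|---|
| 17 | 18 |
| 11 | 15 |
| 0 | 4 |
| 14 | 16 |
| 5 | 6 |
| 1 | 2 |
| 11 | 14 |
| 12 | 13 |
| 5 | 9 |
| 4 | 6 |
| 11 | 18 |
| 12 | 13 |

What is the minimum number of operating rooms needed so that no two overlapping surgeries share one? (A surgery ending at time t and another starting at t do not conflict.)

5

The answer is the maximum number of intervals overlapping at any instant.
Events (time:±→running): 0:+→1 1:+→2 2:-→1 4:-→0 4:+→1 5:+→2 5:+→3 6:-→2 6:-→1 9:-→0 11:+→1 11:+→2 11:+→3 12:+→4 12:+→5 … peak 5.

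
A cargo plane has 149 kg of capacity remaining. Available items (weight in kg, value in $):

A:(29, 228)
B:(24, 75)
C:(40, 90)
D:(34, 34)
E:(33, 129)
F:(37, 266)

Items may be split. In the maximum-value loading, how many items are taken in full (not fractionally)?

4

Greedy by value/weight ratio, highest first.
Order: A (228/29=7.86) > F (266/37=7.19) > E (129/33=3.91) > B (75/24=3.12) > C (90/40=2.25) > D (34/34=1.00)
Fill: take A (29 @ 228) → take F (37 @ 266) → take E (33 @ 129) → take B (24 @ 75) → take 26/40 of C → 58.50; 149/149 used.
4 item(s) taken whole; one partial (take 26/40 of C).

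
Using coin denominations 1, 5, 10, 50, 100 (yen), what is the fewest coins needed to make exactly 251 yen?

Greedy: take as many of the largest coin as possible, then repeat with the remainder.
251 − 2×100→51 − 1×50→1 − 1×1→0
Total coins = 2 + 1 + 1 = 4

4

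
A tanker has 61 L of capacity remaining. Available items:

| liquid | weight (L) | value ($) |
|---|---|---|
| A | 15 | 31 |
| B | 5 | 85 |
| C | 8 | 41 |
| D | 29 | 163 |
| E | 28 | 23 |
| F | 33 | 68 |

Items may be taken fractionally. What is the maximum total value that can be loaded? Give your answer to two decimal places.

328.24

Order: B (85/5=17.00) > D (163/29=5.62) > C (41/8=5.12) > A (31/15=2.07) > F (68/33=2.06) > E (23/28=0.82)
Fill: take B (5 @ 85) → take D (29 @ 163) → take C (8 @ 41) → take A (15 @ 31) → take 4/33 of F → 8.24; 61/61 used.
Total value = 328.24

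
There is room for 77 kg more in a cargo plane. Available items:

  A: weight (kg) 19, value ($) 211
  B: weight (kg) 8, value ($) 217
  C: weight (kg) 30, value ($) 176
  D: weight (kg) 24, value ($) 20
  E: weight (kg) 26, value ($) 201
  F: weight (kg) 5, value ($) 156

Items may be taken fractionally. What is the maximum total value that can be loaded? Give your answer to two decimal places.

Sort by value per unit weight and fill in that order.
Order: F (156/5=31.20) > B (217/8=27.12) > A (211/19=11.11) > E (201/26=7.73) > C (176/30=5.87) > D (20/24=0.83)
Fill: take F (5 @ 156) → take B (8 @ 217) → take A (19 @ 211) → take E (26 @ 201) → take 19/30 of C → 111.47; 77/77 used.
Total value = 896.47

896.47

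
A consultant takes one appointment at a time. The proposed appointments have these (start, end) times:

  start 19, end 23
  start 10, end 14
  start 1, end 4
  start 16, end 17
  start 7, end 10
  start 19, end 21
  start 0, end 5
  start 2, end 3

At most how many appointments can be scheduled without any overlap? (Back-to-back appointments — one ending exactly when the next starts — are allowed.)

5

Greedy by earliest finish: after sorting by end time, pick each interval compatible with the last pick.
By end time: (2,3), (1,4), (0,5), (7,10), (10,14), (16,17), (19,21), (19,23).
Pick (2,3); next start ≥ 3 → (7,10); next start ≥ 10 → (10,14); next start ≥ 14 → (16,17); next start ≥ 17 → (19,21).
Selected 5 appointments.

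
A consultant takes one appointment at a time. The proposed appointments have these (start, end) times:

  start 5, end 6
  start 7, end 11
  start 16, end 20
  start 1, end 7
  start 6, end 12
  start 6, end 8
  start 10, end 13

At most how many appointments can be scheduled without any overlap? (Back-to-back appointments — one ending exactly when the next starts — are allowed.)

4

Order by finish time; keep every interval that doesn't clash with the previous kept one.
Sorted by end: (5,6)  (1,7)  (6,8)  (7,11)  (6,12)  (10,13)  (16,20)
take (5,6); take (6,8); skip (7,11); take (10,13); take (16,20).
Selected 4 appointments.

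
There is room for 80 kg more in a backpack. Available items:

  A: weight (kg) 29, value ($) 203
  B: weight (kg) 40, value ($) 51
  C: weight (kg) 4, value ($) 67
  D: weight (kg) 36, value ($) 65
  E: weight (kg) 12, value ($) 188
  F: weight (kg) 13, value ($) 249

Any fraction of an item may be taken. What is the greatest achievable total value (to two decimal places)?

Sort by value per unit weight and fill in that order.
Order: F (249/13=19.15) > C (67/4=16.75) > E (188/12=15.67) > A (203/29=7.00) > D (65/36=1.81) > B (51/40=1.27)
Fill: take F (13 @ 249) → take C (4 @ 67) → take E (12 @ 188) → take A (29 @ 203) → take 22/36 of D → 39.72; 80/80 used.
Total value = 746.72

746.72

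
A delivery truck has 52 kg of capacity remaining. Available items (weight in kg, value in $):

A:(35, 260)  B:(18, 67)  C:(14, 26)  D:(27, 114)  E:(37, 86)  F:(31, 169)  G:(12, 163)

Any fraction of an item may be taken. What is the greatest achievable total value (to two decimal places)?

450.26

Greedy by value/weight ratio, highest first.
Order: G (163/12=13.58) > A (260/35=7.43) > F (169/31=5.45) > D (114/27=4.22) > B (67/18=3.72) > E (86/37=2.32) > C (26/14=1.86)
Fill: take G (12 @ 163) → take A (35 @ 260) → take 5/31 of F → 27.26; 52/52 used.
Total value = 450.26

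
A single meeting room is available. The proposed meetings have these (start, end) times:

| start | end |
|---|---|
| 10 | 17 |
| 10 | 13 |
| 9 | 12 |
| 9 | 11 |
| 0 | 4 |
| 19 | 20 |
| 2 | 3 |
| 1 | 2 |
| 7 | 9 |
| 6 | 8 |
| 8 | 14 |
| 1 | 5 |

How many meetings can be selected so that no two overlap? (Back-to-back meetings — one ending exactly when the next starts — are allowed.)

5

Sort by end time and greedily take each interval whose start is ≥ the last chosen end.
By end time: (1,2), (2,3), (0,4), (1,5), (6,8), (7,9), (9,11), (9,12), (10,13), (8,14), (10,17), (19,20).
Pick (1,2); next start ≥ 2 → (2,3); next start ≥ 3 → (6,8); next start ≥ 8 → (9,11); next start ≥ 11 → (19,20).
Selected 5 meetings.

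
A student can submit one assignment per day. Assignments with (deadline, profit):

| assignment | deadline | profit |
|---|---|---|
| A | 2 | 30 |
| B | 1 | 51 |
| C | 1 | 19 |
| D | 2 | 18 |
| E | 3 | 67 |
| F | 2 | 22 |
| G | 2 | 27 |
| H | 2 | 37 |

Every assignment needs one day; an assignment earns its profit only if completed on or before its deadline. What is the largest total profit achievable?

155

Take jobs in profit order; each goes to the latest open slot no later than its deadline.
By profit: E(d3,67), B(d1,51), H(d2,37), A(d2,30), G(d2,27), F(d2,22), C(d1,19), D(d2,18)
E→slot 3; B→slot 1; H→slot 2; A skipped; G skipped; F skipped; C skipped; D skipped.
Profit = 51 + 37 + 67 = 155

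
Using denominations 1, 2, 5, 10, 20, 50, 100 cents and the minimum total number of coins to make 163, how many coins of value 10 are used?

1

163 = 1×100 + 1×50 + 1×10 + 1×2 + 1×1
Count of 10: 1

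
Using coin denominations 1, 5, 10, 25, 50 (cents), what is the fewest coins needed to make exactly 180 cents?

5

180 − 3×50→30 − 1×25→5 − 1×5→0
Total coins = 3 + 1 + 1 = 5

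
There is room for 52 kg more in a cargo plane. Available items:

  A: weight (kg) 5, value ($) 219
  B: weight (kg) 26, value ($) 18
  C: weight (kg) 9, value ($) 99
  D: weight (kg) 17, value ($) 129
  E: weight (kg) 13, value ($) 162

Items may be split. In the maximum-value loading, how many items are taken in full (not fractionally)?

Ratios (sorted): A 43.80, E 12.46, C 11.00, D 7.59, B 0.69
take A (5 @ 219); take E (13 @ 162); take C (9 @ 99); take D (17 @ 129); take 8/26 of B → 5.54. Capacity used 52/52.
4 item(s) taken whole; one partial (take 8/26 of B).

4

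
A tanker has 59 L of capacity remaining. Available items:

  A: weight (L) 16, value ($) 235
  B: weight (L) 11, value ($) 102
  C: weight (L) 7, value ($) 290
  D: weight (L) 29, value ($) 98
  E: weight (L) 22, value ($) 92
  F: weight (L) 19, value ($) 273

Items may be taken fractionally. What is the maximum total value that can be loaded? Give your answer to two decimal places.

925.09

Sort by value per unit weight and fill in that order.
Order: C (290/7=41.43) > A (235/16=14.69) > F (273/19=14.37) > B (102/11=9.27) > E (92/22=4.18) > D (98/29=3.38)
Fill: take C (7 @ 290) → take A (16 @ 235) → take F (19 @ 273) → take B (11 @ 102) → take 6/22 of E → 25.09; 59/59 used.
Total value = 925.09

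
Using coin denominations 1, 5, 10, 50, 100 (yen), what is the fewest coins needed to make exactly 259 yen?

8

Greedy: take as many of the largest coin as possible, then repeat with the remainder.
259 = 2×100 + 1×50 + 1×5 + 4×1
Total coins = 2 + 1 + 1 + 4 = 8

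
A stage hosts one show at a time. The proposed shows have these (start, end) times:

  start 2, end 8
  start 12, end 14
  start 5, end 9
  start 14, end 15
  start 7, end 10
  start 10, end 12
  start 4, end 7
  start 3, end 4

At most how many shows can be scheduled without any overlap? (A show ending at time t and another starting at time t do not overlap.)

6

Sort by end time and greedily take each interval whose start is ≥ the last chosen end.
By end time: (3,4), (4,7), (2,8), (5,9), (7,10), (10,12), (12,14), (14,15).
Pick (3,4); next start ≥ 4 → (4,7); next start ≥ 7 → (7,10); next start ≥ 10 → (10,12); next start ≥ 12 → (12,14); next start ≥ 14 → (14,15).
Selected 6 shows.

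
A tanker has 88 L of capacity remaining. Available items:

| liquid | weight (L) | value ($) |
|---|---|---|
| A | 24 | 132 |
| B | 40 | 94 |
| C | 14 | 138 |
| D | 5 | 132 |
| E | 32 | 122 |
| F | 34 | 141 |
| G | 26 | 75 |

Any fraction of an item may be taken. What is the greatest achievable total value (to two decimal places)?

Sort by value per unit weight and fill in that order.
Ratios (sorted): D 26.40, C 9.86, A 5.50, F 4.15, E 3.81, G 2.88, B 2.35
take D (5 @ 132); take C (14 @ 138); take A (24 @ 132); take F (34 @ 141); take 11/32 of E → 41.94. Capacity used 88/88.
Total value = 584.94

584.94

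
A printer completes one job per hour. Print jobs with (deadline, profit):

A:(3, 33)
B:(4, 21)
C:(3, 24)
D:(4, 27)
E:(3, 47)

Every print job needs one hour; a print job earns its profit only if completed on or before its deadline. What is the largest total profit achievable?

131

Take jobs in profit order; each goes to the latest open slot no later than its deadline.
Profit order: E=47 A=33 D=27 C=24 B=21
Assign: E→slot 3, A→slot 2, D→slot 4, C→slot 1, B skipped.
Slots: [1:C] [2:A] [3:E] [4:D]
Profit = 24 + 33 + 47 + 27 = 131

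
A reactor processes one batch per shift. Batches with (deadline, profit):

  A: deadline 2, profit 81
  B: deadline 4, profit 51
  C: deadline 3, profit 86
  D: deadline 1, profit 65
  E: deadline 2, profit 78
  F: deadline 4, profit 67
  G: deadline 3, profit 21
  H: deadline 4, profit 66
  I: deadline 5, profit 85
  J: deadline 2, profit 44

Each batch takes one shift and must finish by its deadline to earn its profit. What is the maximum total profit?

By profit: C(d3,86), I(d5,85), A(d2,81), E(d2,78), F(d4,67), H(d4,66), D(d1,65), B(d4,51), J(d2,44), G(d3,21)
C→slot 3; I→slot 5; A→slot 2; E→slot 1; F→slot 4; H skipped; D skipped; B skipped; J skipped; G skipped.
Profit = 78 + 81 + 86 + 67 + 85 = 397

397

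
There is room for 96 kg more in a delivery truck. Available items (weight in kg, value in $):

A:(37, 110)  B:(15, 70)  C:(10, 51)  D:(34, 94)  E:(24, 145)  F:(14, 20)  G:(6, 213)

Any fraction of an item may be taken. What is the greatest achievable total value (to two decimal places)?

600.06

Greedy by value/weight ratio, highest first.
Order: G (213/6=35.50) > E (145/24=6.04) > C (51/10=5.10) > B (70/15=4.67) > A (110/37=2.97) > D (94/34=2.76) > F (20/14=1.43)
Fill: take G (6 @ 213) → take E (24 @ 145) → take C (10 @ 51) → take B (15 @ 70) → take A (37 @ 110) → take 4/34 of D → 11.06; 96/96 used.
Total value = 600.06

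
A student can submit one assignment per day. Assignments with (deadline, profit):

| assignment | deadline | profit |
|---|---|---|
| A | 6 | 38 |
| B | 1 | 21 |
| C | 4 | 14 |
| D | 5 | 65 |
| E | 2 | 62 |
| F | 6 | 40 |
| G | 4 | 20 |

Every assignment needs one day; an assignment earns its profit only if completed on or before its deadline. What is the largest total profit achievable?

246

Take jobs in profit order; each goes to the latest open slot no later than its deadline.
By profit: D(d5,65), E(d2,62), F(d6,40), A(d6,38), B(d1,21), G(d4,20), C(d4,14)
D→slot 5; E→slot 2; F→slot 6; A→slot 4; B→slot 1; G→slot 3; C skipped.
Profit = 21 + 62 + 20 + 38 + 65 + 40 = 246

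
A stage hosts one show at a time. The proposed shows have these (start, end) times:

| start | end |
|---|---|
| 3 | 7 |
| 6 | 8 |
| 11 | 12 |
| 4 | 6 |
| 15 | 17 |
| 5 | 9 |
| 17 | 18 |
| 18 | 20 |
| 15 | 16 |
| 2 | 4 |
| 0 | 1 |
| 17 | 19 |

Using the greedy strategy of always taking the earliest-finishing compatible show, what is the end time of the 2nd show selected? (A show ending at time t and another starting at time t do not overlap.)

Sorted by end: (0,1)  (2,4)  (4,6)  (3,7)  (6,8)  (5,9)  (11,12)  (15,16)  (15,17)  (17,18)  (17,19)  (18,20)
take (0,1); take (2,4); take (4,6); skip (3,7); take (6,8); skip (5,9); take (11,12); take (15,16); skip (15,17); take (17,18); skip (17,19); take (18,20).
Selected: (0,1) (2,4) (4,6) (6,8) (11,12) (15,16) (17,18) (18,20)

4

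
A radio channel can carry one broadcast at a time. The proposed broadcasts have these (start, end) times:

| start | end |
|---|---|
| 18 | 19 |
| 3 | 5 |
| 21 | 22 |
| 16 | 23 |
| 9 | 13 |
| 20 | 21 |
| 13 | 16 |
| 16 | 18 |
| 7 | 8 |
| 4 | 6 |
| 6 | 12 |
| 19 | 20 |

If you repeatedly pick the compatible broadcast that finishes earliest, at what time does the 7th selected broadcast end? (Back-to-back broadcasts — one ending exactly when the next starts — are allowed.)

20

By end time: (3,5), (4,6), (7,8), (6,12), (9,13), (13,16), (16,18), (18,19), (19,20), (20,21), (21,22), (16,23).
Pick (3,5); next start ≥ 5 → (7,8); next start ≥ 8 → (9,13); next start ≥ 13 → (13,16); next start ≥ 16 → (16,18); next start ≥ 18 → (18,19); next start ≥ 19 → (19,20); next start ≥ 20 → (20,21); next start ≥ 21 → (21,22).
Selected: (3,5) (7,8) (9,13) (13,16) (16,18) (18,19) (19,20) (20,21) (21,22)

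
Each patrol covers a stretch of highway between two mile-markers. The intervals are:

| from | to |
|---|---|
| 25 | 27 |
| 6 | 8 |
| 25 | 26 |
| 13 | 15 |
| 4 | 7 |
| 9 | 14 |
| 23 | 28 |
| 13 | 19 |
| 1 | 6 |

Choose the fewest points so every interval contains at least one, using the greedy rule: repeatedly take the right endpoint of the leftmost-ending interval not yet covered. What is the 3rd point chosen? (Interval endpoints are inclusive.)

26

Sort by right endpoint; whenever an interval is uncovered, place a point at its right end.
By right end: [1,6]  [4,7]  [6,8]  [9,14]  [13,15]  [13,19]  [25,26]  [25,27]  [23,28]
[1,6] uncovered → point at 6; [9,14] uncovered → point at 14; [25,26] uncovered → point at 26.
Points: 6, 14, 26 (3 total).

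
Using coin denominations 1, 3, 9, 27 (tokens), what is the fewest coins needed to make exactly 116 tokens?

116 − 4×27→8 − 2×3→2 − 2×1→0
Total coins = 4 + 2 + 2 = 8

8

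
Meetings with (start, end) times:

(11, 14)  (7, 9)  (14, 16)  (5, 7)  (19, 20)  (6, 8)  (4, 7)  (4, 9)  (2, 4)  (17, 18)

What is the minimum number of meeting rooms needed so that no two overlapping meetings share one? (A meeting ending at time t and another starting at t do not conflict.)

Events (time:±→running): 2:+→1 4:-→0 4:+→1 4:+→2 5:+→3 6:+→4 … peak 4.

4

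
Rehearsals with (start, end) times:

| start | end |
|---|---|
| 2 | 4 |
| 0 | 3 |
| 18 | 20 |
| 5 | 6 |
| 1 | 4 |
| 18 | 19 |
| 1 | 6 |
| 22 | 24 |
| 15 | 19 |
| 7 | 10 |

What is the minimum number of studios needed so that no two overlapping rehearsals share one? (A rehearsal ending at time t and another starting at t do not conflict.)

4

Count concurrent intervals with a sweep; the peak is the room count.
starts: [0, 1, 1, 2, 5, 7, 15, 18, 18, 22]
ends:   [3, 4, 4, 6, 6, 10, 19, 19, 20, 24]
s0→1 s1→2 s1→3 s2→4  — peak 4.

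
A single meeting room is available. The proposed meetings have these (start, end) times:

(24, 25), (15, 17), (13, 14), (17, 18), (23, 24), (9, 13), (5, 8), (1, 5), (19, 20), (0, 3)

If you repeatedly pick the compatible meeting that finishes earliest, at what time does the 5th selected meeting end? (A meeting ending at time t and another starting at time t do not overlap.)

17

Sorted by end: (0,3)  (1,5)  (5,8)  (9,13)  (13,14)  (15,17)  (17,18)  (19,20)  (23,24)  (24,25)
take (0,3); skip (1,5); take (5,8); take (9,13); take (13,14); take (15,17); take (17,18); take (19,20); take (23,24); take (24,25).
Selected: (0,3) (5,8) (9,13) (13,14) (15,17) (17,18) (19,20) (23,24) (24,25)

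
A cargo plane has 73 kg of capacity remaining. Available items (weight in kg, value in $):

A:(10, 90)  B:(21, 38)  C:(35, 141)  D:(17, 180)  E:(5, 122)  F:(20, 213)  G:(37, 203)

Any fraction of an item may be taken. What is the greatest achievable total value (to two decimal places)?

Greedy by value/weight ratio, highest first.
Ratios (sorted): E 24.40, F 10.65, D 10.59, A 9.00, G 5.49, C 4.03, B 1.81
take E (5 @ 122); take F (20 @ 213); take D (17 @ 180); take A (10 @ 90); take 21/37 of G → 115.22. Capacity used 73/73.
Total value = 720.22

720.22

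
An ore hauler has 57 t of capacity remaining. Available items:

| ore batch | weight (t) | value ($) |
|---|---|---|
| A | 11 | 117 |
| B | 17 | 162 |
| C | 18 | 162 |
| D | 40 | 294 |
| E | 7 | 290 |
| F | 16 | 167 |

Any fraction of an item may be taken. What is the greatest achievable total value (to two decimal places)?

790.00

Order: E (290/7=41.43) > A (117/11=10.64) > F (167/16=10.44) > B (162/17=9.53) > C (162/18=9.00) > D (294/40=7.35)
Fill: take E (7 @ 290) → take A (11 @ 117) → take F (16 @ 167) → take B (17 @ 162) → take 6/18 of C → 54.00; 57/57 used.
Total value = 790.00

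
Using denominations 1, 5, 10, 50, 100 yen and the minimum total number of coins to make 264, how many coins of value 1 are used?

Use the largest denomination that fits, subtract, and repeat.
264 = 2×100 + 1×50 + 1×10 + 4×1
Count of 1: 4

4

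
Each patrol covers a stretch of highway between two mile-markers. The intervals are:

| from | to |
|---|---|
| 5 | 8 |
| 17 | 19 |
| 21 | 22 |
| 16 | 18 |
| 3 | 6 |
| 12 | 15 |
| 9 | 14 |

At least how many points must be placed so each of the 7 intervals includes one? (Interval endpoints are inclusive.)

Process intervals by earliest right end; each time one isn't hit yet, stab at its right endpoint.
By right end: [3,6]  [5,8]  [9,14]  [12,15]  [16,18]  [17,19]  [21,22]
[3,6] uncovered → point at 6; [9,14] uncovered → point at 14; [16,18] uncovered → point at 18; [21,22] uncovered → point at 22.
Points: 6, 14, 18, 22 (4 total).

4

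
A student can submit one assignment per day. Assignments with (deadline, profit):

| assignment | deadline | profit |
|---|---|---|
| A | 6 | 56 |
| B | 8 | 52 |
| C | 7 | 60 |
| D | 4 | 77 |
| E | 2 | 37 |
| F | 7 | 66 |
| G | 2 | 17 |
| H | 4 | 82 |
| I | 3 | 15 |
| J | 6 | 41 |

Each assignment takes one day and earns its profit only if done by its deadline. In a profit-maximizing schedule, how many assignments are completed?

Sort by profit descending; place each in the latest free slot ≤ its deadline.
By profit: H(d4,82), D(d4,77), F(d7,66), C(d7,60), A(d6,56), B(d8,52), J(d6,41), E(d2,37), G(d2,17), I(d3,15)
H→slot 4; D→slot 3; F→slot 7; C→slot 6; A→slot 5; B→slot 8; J→slot 2; E→slot 1; G skipped; I skipped.
8 of 10 scheduled.

8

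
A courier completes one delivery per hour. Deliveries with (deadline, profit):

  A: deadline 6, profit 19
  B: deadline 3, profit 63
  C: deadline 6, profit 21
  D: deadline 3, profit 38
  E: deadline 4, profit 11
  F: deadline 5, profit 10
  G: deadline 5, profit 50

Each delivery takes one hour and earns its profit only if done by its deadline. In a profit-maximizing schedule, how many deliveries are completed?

Take jobs in profit order; each goes to the latest open slot no later than its deadline.
By profit: B(d3,63), G(d5,50), D(d3,38), C(d6,21), A(d6,19), E(d4,11), F(d5,10)
B→slot 3; G→slot 5; D→slot 2; C→slot 6; A→slot 4; E→slot 1; F skipped.
6 of 7 scheduled.

6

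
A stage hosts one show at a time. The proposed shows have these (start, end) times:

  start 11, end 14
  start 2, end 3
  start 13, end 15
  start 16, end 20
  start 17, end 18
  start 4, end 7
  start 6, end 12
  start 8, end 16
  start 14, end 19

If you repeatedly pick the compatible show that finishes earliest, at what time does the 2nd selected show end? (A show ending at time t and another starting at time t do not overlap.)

7

Sort by end time and greedily take each interval whose start is ≥ the last chosen end.
By end time: (2,3), (4,7), (6,12), (11,14), (13,15), (8,16), (17,18), (14,19), (16,20).
Pick (2,3); next start ≥ 3 → (4,7); next start ≥ 7 → (11,14); next start ≥ 14 → (17,18).
Selected: (2,3) (4,7) (11,14) (17,18)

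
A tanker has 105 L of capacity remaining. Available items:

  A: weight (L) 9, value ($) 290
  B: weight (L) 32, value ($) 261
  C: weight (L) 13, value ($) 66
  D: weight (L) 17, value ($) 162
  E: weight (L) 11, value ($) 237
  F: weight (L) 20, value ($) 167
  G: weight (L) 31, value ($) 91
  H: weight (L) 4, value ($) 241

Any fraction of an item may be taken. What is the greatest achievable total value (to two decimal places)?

Order: H (241/4=60.25) > A (290/9=32.22) > E (237/11=21.55) > D (162/17=9.53) > F (167/20=8.35) > B (261/32=8.16) > C (66/13=5.08) > G (91/31=2.94)
Fill: take H (4 @ 241) → take A (9 @ 290) → take E (11 @ 237) → take D (17 @ 162) → take F (20 @ 167) → take B (32 @ 261) → take 12/13 of C → 60.92; 105/105 used.
Total value = 1418.92

1418.92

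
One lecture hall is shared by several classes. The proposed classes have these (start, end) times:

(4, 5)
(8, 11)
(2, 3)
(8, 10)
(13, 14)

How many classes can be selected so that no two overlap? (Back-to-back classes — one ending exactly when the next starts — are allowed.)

Greedy by earliest finish: after sorting by end time, pick each interval compatible with the last pick.
Sorted by end: (2,3)  (4,5)  (8,10)  (8,11)  (13,14)
take (2,3); take (4,5); take (8,10); take (13,14).
Selected 4 classes.

4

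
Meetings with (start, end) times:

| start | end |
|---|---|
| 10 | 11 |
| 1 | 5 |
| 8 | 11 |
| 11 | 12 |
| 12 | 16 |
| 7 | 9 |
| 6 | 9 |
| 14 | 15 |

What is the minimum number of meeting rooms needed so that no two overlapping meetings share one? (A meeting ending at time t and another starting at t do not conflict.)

3

The answer is the maximum number of intervals overlapping at any instant.
starts: [1, 6, 7, 8, 10, 11, 12, 14]
ends:   [5, 9, 9, 11, 11, 12, 15, 16]
s1→1 e5→0 s6→1 s7→2 s8→3  — peak 3.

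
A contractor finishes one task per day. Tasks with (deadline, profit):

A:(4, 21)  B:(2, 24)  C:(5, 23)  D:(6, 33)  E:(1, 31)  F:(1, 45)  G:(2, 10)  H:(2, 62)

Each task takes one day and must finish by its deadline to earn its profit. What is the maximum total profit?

184

Profit order: H=62 F=45 D=33 E=31 B=24 C=23 A=21 G=10
Assign: H→slot 2, F→slot 1, D→slot 6, E skipped, B skipped, C→slot 5, A→slot 4, G skipped.
Slots: [1:F] [2:H] [4:A] [5:C] [6:D]
Profit = 45 + 62 + 21 + 23 + 33 = 184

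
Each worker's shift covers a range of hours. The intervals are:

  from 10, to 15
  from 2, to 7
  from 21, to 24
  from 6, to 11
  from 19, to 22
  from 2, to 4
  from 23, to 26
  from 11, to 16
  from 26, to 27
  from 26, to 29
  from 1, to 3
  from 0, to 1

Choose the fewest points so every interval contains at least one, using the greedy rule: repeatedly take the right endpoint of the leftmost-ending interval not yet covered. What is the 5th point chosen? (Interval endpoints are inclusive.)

By right end: [0,1]  [1,3]  [2,4]  [2,7]  [6,11]  [10,15]  [11,16]  [19,22]  [21,24]  [23,26]  [26,27]  [26,29]
[0,1] uncovered → point at 1; [2,4] uncovered → point at 4; [6,11] uncovered → point at 11; [19,22] uncovered → point at 22; [23,26] uncovered → point at 26.
Points: 1, 4, 11, 22, 26 (5 total).

26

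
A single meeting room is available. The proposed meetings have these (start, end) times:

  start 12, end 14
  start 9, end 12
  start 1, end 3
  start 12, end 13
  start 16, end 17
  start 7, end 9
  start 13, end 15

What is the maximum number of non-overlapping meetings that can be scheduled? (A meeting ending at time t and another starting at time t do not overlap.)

By end time: (1,3), (7,9), (9,12), (12,13), (12,14), (13,15), (16,17).
Pick (1,3); next start ≥ 3 → (7,9); next start ≥ 9 → (9,12); next start ≥ 12 → (12,13); next start ≥ 13 → (13,15); next start ≥ 15 → (16,17).
Selected 6 meetings.

6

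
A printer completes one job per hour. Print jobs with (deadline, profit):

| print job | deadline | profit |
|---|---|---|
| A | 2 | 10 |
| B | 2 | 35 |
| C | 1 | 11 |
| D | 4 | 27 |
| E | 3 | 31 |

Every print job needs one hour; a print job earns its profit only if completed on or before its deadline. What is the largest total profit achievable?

104

Take jobs in profit order; each goes to the latest open slot no later than its deadline.
By profit: B(d2,35), E(d3,31), D(d4,27), C(d1,11), A(d2,10)
B→slot 2; E→slot 3; D→slot 4; C→slot 1; A skipped.
Profit = 11 + 35 + 31 + 27 = 104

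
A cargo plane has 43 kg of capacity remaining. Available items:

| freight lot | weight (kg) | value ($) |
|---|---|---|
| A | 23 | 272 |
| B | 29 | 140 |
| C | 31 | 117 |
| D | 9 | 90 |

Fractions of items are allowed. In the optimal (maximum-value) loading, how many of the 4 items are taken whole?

Sort by value per unit weight and fill in that order.
Ratios (sorted): A 11.83, D 10.00, B 4.83, C 3.77
take A (23 @ 272); take D (9 @ 90); take 11/29 of B → 53.10. Capacity used 43/43.
2 item(s) taken whole; one partial (take 11/29 of B).

2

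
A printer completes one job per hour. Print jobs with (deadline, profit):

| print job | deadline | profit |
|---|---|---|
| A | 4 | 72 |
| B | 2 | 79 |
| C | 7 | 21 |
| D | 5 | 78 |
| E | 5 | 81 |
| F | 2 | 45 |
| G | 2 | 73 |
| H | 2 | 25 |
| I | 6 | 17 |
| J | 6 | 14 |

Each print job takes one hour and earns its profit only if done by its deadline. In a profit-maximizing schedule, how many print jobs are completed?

7

Profit order: E=81 B=79 D=78 G=73 A=72 F=45 H=25 C=21 I=17 J=14
Assign: E→slot 5, B→slot 2, D→slot 4, G→slot 1, A→slot 3, F skipped, H skipped, C→slot 7, I→slot 6, J skipped.
Slots: [1:G] [2:B] [3:A] [4:D] [5:E] [6:I] [7:C]
7 of 10 scheduled.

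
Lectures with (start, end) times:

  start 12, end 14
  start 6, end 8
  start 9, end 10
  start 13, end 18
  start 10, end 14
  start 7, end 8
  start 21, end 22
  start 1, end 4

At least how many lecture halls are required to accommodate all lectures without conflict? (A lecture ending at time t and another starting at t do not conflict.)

3

Count concurrent intervals with a sweep; the peak is the room count.
starts: [1, 6, 7, 9, 10, 12, 13, 21]
ends:   [4, 8, 8, 10, 14, 14, 18, 22]
s1→1 e4→0 s6→1 s7→2 e8→1 e8→0 s9→1 e10→0 s10→1 s12→2 s13→3  — peak 3.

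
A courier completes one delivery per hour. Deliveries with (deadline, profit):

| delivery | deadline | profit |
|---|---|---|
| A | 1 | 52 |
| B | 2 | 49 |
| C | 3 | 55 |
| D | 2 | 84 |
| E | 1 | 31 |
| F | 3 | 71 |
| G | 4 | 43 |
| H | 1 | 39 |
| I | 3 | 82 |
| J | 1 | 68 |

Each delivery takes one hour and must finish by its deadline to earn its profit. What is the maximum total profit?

Profit order: D=84 I=82 F=71 J=68 C=55 A=52 B=49 G=43 H=39 E=31
Assign: D→slot 2, I→slot 3, F→slot 1, J skipped, C skipped, A skipped, B skipped, G→slot 4, H skipped, E skipped.
Slots: [1:F] [2:D] [3:I] [4:G]
Profit = 71 + 84 + 82 + 43 = 280

280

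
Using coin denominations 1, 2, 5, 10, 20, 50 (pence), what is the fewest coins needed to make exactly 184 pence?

7

Use the largest denomination that fits, subtract, and repeat.
184 − 3×50→34 − 1×20→14 − 1×10→4 − 2×2→0
Total coins = 3 + 1 + 1 + 2 = 7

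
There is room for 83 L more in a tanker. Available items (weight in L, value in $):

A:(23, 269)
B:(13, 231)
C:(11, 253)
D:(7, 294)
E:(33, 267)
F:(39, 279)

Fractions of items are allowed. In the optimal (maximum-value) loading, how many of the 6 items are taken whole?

Order: D (294/7=42.00) > C (253/11=23.00) > B (231/13=17.77) > A (269/23=11.70) > E (267/33=8.09) > F (279/39=7.15)
Fill: take D (7 @ 294) → take C (11 @ 253) → take B (13 @ 231) → take A (23 @ 269) → take 29/33 of E → 234.64; 83/83 used.
4 item(s) taken whole; one partial (take 29/33 of E).

4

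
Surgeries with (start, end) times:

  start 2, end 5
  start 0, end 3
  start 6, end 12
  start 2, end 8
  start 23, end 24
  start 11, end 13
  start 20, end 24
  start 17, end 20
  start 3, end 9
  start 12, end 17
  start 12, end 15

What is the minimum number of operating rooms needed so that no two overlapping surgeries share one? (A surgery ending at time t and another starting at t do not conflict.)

3

Count concurrent intervals with a sweep; the peak is the room count.
starts: [0, 2, 2, 3, 6, 11, 12, 12, 17, 20, 23]
ends:   [3, 5, 8, 9, 12, 13, 15, 17, 20, 24, 24]
s0→1 s2→2 s2→3  — peak 3.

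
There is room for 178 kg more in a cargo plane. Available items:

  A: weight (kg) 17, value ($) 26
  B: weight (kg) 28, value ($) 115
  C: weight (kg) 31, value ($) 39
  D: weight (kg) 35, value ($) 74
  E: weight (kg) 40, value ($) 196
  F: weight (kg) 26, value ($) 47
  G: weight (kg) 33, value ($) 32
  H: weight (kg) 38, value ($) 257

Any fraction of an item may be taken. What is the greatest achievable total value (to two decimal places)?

705.82

Sort by value per unit weight and fill in that order.
Order: H (257/38=6.76) > E (196/40=4.90) > B (115/28=4.11) > D (74/35=2.11) > F (47/26=1.81) > A (26/17=1.53) > C (39/31=1.26) > G (32/33=0.97)
Fill: take H (38 @ 257) → take E (40 @ 196) → take B (28 @ 115) → take D (35 @ 74) → take F (26 @ 47) → take 11/17 of A → 16.82; 178/178 used.
Total value = 705.82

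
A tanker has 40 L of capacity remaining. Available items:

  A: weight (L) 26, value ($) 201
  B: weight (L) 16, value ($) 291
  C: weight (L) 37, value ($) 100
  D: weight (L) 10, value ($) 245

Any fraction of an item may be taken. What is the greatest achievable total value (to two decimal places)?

644.23

Greedy by value/weight ratio, highest first.
Order: D (245/10=24.50) > B (291/16=18.19) > A (201/26=7.73) > C (100/37=2.70)
Fill: take D (10 @ 245) → take B (16 @ 291) → take 14/26 of A → 108.23; 40/40 used.
Total value = 644.23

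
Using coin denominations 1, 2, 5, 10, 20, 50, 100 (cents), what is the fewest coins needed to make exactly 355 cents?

355 = 3×100 + 1×50 + 1×5
Total coins = 3 + 1 + 1 = 5

5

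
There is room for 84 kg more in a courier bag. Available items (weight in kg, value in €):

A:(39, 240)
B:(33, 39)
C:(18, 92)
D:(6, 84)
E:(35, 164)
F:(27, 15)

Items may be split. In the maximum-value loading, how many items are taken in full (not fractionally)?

Greedy by value/weight ratio, highest first.
Ratios (sorted): D 14.00, A 6.15, C 5.11, E 4.69, B 1.18, F 0.56
take D (6 @ 84); take A (39 @ 240); take C (18 @ 92); take 21/35 of E → 98.40. Capacity used 84/84.
3 item(s) taken whole; one partial (take 21/35 of E).

3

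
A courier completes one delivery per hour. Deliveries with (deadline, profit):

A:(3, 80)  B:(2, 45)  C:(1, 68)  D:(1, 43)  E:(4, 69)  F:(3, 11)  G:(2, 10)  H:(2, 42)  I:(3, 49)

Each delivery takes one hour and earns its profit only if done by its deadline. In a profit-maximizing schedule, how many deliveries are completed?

Sort by profit descending; place each in the latest free slot ≤ its deadline.
By profit: A(d3,80), E(d4,69), C(d1,68), I(d3,49), B(d2,45), D(d1,43), H(d2,42), F(d3,11), G(d2,10)
A→slot 3; E→slot 4; C→slot 1; I→slot 2; B skipped; D skipped; H skipped; F skipped; G skipped.
4 of 9 scheduled.

4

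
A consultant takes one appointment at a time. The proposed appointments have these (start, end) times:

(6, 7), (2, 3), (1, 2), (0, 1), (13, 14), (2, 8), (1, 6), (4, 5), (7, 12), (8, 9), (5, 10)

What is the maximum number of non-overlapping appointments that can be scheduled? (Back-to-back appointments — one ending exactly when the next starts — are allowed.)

By end time: (0,1), (1,2), (2,3), (4,5), (1,6), (6,7), (2,8), (8,9), (5,10), (7,12), (13,14).
Pick (0,1); next start ≥ 1 → (1,2); next start ≥ 2 → (2,3); next start ≥ 3 → (4,5); next start ≥ 5 → (6,7); next start ≥ 7 → (8,9); next start ≥ 9 → (13,14).
Selected 7 appointments.

7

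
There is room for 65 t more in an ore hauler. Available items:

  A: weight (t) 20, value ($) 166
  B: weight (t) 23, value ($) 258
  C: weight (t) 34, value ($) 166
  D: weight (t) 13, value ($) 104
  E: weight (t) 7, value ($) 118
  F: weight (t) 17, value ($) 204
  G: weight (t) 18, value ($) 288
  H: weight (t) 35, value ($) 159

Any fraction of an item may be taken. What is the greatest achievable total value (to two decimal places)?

868.00

Greedy by value/weight ratio, highest first.
Order: E (118/7=16.86) > G (288/18=16.00) > F (204/17=12.00) > B (258/23=11.22) > A (166/20=8.30) > D (104/13=8.00) > C (166/34=4.88) > H (159/35=4.54)
Fill: take E (7 @ 118) → take G (18 @ 288) → take F (17 @ 204) → take B (23 @ 258); 65/65 used.
Total value = 868.00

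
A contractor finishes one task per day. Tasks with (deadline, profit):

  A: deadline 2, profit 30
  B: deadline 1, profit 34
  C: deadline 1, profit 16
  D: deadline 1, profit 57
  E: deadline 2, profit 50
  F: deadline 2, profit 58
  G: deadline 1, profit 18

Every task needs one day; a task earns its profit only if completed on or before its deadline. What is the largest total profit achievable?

Take jobs in profit order; each goes to the latest open slot no later than its deadline.
By profit: F(d2,58), D(d1,57), E(d2,50), B(d1,34), A(d2,30), G(d1,18), C(d1,16)
F→slot 2; D→slot 1; E skipped; B skipped; A skipped; G skipped; C skipped.
Profit = 57 + 58 = 115

115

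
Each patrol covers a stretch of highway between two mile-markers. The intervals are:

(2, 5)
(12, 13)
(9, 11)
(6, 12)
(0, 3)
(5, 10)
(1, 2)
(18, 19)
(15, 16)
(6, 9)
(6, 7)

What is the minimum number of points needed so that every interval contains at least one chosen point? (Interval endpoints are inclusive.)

6

Sorted: [1,2] [0,3] [2,5] [6,7] [6,9] [5,10] [9,11] [6,12] [12,13] [15,16] [18,19]
{[1,2],[0,3],[2,5]} hit by 2; {[6,7],[6,9],[5,10]} hit by 7; {[9,11],[6,12]} hit by 11; {[12,13]} hit by 13; {[15,16]} hit by 16; {[18,19]} hit by 19.
Points: 2, 7, 11, 13, 16, 19 (6 total).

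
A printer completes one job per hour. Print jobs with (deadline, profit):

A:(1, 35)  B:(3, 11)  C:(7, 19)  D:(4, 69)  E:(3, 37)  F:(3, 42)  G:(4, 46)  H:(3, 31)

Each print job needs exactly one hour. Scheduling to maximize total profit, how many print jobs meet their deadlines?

5

Sort by profit descending; place each in the latest free slot ≤ its deadline.
Profit order: D=69 G=46 F=42 E=37 A=35 H=31 C=19 B=11
Assign: D→slot 4, G→slot 3, F→slot 2, E→slot 1, A skipped, H skipped, C→slot 7, B skipped.
Slots: [1:E] [2:F] [3:G] [4:D] [7:C]
5 of 8 scheduled.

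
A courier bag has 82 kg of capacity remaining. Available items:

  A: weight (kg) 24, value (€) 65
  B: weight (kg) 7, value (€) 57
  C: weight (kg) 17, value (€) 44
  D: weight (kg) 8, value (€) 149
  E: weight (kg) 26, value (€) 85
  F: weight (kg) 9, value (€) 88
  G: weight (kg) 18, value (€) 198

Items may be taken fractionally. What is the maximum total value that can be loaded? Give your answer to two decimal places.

614.92

Greedy by value/weight ratio, highest first.
Ratios (sorted): D 18.62, G 11.00, F 9.78, B 8.14, E 3.27, A 2.71, C 2.59
take D (8 @ 149); take G (18 @ 198); take F (9 @ 88); take B (7 @ 57); take E (26 @ 85); take 14/24 of A → 37.92. Capacity used 82/82.
Total value = 614.92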